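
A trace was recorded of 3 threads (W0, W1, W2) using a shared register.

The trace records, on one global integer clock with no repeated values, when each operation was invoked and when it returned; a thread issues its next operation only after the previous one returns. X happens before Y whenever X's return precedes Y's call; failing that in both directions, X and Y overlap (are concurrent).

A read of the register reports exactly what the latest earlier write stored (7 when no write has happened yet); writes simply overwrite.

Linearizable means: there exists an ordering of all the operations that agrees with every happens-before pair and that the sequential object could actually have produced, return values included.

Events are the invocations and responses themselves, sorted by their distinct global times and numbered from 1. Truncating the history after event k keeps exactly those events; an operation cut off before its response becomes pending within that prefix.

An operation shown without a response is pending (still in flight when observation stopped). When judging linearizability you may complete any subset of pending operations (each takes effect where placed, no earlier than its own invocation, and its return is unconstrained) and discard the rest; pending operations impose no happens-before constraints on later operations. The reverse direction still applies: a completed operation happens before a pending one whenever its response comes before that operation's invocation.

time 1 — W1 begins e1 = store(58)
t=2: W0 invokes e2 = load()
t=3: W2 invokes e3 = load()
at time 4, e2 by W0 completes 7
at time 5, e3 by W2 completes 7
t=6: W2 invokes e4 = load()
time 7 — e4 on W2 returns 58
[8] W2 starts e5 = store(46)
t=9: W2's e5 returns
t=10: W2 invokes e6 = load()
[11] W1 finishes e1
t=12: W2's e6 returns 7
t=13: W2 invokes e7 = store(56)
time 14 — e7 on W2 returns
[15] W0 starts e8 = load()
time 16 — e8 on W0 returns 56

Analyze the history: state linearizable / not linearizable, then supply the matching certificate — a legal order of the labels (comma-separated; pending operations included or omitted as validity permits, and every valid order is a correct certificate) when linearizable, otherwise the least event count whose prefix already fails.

not linearizable — minimal violating prefix: 12 events

cut after 11 events: linearizable; cut after 12 events (e6 responds, time 12): not linearizable
every one of the 12 real-time-consistent orders over 6 completed register ops fails the sequential spec
one such order, e1, e2, e3, e4, e5, e6, breaks at step 2 where e2 load() → 7 is illegal
one such order, e1, e3, e2, e4, e5, e6, breaks at step 2 where e3 load() → 7 is illegal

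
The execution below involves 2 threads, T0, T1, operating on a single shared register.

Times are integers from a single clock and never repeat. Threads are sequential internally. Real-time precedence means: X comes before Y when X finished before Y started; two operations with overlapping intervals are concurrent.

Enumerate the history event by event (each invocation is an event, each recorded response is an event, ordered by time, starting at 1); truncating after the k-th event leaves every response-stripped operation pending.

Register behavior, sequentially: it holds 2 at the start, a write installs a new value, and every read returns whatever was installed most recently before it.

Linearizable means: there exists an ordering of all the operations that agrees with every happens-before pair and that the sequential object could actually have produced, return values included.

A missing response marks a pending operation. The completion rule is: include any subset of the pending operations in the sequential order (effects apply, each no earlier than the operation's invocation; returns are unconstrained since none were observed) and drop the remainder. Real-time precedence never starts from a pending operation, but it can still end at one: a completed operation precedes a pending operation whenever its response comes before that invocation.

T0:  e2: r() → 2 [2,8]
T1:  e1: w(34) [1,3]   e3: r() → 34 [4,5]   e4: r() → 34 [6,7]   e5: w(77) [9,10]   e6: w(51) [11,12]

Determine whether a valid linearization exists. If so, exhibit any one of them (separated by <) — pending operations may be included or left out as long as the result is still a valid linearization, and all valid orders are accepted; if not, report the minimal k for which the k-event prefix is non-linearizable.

linearizable — witness: e2 < e1 < e3 < e4 < e5 < e6

step 1: e2 r() → 2 — value 2
step 2: e1 w(34) — value 34
step 3: e3 r() → 34 — value 34
step 4: e4 r() → 34 — value 34
step 5: e5 w(77) — value 77
step 6: e6 w(51) — value 51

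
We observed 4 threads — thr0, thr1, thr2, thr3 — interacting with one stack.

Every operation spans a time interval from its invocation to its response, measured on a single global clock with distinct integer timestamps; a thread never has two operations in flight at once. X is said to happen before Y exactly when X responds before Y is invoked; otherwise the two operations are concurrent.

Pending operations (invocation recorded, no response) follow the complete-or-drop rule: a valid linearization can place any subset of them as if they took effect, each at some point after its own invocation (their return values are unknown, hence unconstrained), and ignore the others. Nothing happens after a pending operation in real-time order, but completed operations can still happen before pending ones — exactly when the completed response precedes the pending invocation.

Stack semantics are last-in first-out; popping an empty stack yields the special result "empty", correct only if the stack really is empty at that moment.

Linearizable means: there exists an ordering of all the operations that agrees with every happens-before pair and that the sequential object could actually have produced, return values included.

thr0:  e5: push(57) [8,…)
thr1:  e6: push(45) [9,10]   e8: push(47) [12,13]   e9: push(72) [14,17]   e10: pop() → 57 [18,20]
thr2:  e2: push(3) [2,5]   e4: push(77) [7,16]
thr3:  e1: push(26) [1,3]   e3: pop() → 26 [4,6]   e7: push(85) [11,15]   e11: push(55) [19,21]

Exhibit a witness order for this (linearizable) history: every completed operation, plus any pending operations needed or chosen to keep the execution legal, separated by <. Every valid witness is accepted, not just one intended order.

e1 < e3 < e2 < e4 < e6 < e7 < e8 < e9 < e5 < e10 < e11

step 1: e1 push(26) — stack <26>
step 2: e3 pop() → 26 — stack <>
step 3: e2 push(3) — stack <3>
step 4: e4 push(77) — stack <3,77>
step 5: e6 push(45) — stack <3,77,45>
step 6: e7 push(85) — stack <3,77,45,85>
step 7: e8 push(47) — stack <3,77,45,85,47>
step 8: e9 push(72) — stack <3,77,45,85,47,72>
step 9: e5 push(57) (pending, included) — stack <3,77,45,85,47,72,57>
step 10: e10 pop() → 57 — stack <3,77,45,85,47,72>
step 11: e11 push(55) — stack <3,77,45,85,47,72,55>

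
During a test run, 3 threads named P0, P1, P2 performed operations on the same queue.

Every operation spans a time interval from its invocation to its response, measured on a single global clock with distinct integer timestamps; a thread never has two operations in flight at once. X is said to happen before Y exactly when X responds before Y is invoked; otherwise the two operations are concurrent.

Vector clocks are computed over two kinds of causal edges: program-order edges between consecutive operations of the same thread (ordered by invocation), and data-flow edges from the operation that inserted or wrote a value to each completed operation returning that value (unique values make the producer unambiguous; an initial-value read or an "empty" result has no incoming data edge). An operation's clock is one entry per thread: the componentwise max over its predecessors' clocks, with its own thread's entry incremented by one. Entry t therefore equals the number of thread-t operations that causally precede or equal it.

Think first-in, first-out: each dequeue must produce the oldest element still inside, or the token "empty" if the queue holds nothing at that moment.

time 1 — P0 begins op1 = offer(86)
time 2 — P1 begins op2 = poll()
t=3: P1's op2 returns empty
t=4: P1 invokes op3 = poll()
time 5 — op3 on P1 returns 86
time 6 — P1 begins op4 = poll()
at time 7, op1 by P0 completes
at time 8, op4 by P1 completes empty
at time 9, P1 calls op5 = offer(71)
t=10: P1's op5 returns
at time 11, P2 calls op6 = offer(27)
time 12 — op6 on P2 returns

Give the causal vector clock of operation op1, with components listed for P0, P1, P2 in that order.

VC(op6, invoked at 11): no causal predecessors; +1 on P2 → (0, 0, 1)
VC(op2, invoked at 2): no causal predecessors; +1 on P1 → (0, 1, 0)
VC(op1, invoked at 1): no causal predecessors; +1 on P0 → (1, 0, 0)
op3, invoked 4, takes VC(op1)=(1, 0, 0), VC(op2)=(0, 1, 0) under max, adds 1 for P1 → (1, 2, 0)
op4, invoked 6, takes VC(op3)=(1, 2, 0) under max, adds 1 for P1 → (1, 3, 0)
op5, invoked 9, takes VC(op4)=(1, 3, 0) under max, adds 1 for P1 → (1, 4, 0)
target: VC(op1) = (1, 0, 0)

(1, 0, 0)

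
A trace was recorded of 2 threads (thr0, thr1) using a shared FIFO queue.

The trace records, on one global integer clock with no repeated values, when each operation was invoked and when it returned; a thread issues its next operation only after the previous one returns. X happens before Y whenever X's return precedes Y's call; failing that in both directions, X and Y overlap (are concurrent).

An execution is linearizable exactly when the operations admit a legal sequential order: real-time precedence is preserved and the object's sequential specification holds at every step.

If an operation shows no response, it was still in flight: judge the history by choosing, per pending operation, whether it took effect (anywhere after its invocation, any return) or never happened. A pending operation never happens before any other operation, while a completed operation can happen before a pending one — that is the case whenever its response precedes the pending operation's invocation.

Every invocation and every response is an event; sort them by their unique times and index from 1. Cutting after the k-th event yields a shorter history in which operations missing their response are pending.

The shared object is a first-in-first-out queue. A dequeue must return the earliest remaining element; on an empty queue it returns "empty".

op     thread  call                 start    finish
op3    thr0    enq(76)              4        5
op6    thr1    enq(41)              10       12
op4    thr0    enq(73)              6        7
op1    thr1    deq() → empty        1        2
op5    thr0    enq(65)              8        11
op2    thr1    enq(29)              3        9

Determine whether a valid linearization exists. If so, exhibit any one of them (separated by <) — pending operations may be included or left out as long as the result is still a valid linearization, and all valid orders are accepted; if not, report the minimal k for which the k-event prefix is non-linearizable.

1. op1 deq() → empty, leaving queue <>
2. op2 enq(29), leaving queue <29>
3. op3 enq(76), leaving queue <29,76>
4. op4 enq(73), leaving queue <29,76,73>
5. op5 enq(65), leaving queue <29,76,73,65>
6. op6 enq(41), leaving queue <29,76,73,65,41>

linearizable — witness: op1 < op2 < op3 < op4 < op5 < op6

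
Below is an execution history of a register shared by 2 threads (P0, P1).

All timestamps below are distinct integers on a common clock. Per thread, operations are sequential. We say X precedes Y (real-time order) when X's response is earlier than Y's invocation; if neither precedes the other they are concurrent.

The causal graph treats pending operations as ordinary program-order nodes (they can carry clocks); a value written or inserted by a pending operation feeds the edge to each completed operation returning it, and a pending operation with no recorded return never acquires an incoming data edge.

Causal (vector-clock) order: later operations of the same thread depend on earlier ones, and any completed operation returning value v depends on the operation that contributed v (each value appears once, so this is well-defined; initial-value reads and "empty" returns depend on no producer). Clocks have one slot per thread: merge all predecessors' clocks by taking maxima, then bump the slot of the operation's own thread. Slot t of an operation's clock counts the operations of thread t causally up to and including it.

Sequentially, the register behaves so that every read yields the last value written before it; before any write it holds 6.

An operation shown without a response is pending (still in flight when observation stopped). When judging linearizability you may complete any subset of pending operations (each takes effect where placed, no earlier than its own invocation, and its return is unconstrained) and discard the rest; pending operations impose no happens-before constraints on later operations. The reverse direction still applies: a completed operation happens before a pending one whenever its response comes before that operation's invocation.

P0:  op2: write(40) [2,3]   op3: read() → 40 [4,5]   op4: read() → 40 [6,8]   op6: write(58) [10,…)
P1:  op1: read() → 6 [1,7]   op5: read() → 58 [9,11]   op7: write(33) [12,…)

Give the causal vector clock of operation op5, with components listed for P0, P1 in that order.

op1, invoked 1, has no incoming edges; only P1's bump applies → (0, 1)
op2, invoked 2, has no incoming edges; only P0's bump applies → (1, 0)
op3, invoked 4, takes VC(op2)=(1, 0) under max, adds 1 for P0 → (2, 0)
op4, invoked 6, takes VC(op2)=(1, 0), VC(op3)=(2, 0) under max, adds 1 for P0 → (3, 0)
op6, invoked 10, takes VC(op4)=(3, 0) under max, adds 1 for P0 → (4, 0)
op5, invoked 9, takes VC(op1)=(0, 1), VC(op6)=(4, 0) under max, adds 1 for P1 → (4, 2)
op7, invoked 12, takes VC(op5)=(4, 2) under max, adds 1 for P1 → (4, 3)
target: VC(op5) = (4, 2)

(4, 2)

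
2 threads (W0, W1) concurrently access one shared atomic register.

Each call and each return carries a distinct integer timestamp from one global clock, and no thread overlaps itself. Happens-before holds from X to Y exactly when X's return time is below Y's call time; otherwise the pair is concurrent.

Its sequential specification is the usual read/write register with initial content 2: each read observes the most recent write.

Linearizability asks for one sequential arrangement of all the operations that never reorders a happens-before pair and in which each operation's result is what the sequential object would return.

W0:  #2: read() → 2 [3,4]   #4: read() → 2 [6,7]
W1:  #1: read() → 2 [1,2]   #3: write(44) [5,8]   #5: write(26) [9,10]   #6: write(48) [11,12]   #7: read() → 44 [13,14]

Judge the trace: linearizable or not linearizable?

prefix check: 1..13 passes, 1..14 fails once #7's time-14 response joins
real-time-consistent orders of the 7 completed operations: 2 — all fail the atomic register replay
e.g. #1, #2, #3, #4, #5, #6, #7: illegal at step 4, since #4 read() → 2 cannot apply there
e.g. #1, #2, #4, #3, #5, #6, #7: illegal at step 7, since #7 read() → 44 cannot apply there

not linearizable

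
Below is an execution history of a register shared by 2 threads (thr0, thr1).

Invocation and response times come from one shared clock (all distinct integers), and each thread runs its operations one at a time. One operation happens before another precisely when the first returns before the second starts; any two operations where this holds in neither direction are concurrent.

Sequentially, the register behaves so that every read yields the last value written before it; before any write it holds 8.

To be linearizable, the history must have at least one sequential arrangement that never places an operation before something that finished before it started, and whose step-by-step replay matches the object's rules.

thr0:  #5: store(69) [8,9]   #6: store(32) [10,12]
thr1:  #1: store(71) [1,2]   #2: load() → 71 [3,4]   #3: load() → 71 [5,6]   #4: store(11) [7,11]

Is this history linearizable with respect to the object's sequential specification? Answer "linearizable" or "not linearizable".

a witness: #1, #2, #3, #4, #5, #6
1. #1 store(71), leaving value 71
2. #2 load() → 71, leaving value 71
3. #3 load() → 71, leaving value 71
4. #4 store(11), leaving value 11
5. #5 store(69), leaving value 69
6. #6 store(32), leaving value 32

linearizable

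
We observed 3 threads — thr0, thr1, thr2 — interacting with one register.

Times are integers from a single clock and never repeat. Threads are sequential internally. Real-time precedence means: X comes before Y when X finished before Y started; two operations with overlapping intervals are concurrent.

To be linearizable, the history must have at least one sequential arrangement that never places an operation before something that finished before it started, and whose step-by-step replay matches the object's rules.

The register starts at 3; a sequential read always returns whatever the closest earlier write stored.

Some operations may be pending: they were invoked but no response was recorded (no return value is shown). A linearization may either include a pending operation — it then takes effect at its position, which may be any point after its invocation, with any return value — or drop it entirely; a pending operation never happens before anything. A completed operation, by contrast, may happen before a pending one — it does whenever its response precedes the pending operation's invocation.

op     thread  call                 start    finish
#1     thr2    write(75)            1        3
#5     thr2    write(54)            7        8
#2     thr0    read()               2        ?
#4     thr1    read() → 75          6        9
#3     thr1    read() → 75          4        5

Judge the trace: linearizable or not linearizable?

linearizable

a witness: #1, #2, #3, #4, #5
after step 1 (#1 write(75)): value 75
after step 2 (#2 read() (pending, included)): value 75
after step 3 (#3 read() → 75): value 75
after step 4 (#4 read() → 75): value 75
after step 5 (#5 write(54)): value 54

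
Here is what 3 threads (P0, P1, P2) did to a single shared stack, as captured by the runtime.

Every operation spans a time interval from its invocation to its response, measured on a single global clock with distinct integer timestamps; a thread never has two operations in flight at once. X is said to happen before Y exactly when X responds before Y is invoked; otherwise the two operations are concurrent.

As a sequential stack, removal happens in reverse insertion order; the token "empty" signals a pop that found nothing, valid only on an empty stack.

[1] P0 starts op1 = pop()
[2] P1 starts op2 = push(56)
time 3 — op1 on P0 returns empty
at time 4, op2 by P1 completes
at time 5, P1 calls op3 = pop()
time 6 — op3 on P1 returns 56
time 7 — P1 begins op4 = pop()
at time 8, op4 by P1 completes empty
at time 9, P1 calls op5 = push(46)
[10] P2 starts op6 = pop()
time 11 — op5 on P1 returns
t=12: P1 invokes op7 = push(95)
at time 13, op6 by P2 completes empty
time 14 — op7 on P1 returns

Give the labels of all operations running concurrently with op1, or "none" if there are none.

op1 spans [1,3]: anything still running between times 1 and 3 counts as concurrent
op2 [2,4]: concurrent
op3 [5,6]: after
op4 [7,8]: after
op5 [9,11]: after
op6 [10,13]: after
op7 [12,14]: after

op2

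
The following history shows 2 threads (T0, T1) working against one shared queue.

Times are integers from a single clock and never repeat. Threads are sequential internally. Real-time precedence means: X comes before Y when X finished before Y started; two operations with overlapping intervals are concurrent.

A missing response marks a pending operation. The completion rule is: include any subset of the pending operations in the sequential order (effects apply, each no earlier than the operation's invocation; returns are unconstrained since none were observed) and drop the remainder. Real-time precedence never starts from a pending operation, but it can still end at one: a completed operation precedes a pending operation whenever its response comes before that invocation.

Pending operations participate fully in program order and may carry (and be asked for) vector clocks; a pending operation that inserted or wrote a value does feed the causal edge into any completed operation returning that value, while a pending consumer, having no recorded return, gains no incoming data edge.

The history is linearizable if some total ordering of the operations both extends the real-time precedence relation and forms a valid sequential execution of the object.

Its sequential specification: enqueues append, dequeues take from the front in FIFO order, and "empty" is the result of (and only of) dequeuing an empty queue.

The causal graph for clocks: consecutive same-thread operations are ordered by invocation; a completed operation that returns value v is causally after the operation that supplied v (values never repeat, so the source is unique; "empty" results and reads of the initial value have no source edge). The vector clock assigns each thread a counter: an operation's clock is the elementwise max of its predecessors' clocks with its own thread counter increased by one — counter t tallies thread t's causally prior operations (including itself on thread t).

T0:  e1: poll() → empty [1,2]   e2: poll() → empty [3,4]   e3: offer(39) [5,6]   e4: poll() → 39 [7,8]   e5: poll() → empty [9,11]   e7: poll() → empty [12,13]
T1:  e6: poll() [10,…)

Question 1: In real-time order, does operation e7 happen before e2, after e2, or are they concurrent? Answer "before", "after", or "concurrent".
e7 spans [12,13], e2 spans [3,4]
resp(e2)=4 < inv(e7)=12

after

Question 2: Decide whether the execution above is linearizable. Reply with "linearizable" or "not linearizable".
witness order: e1, e2, e3, e4, e5, e6, e7
after step 1 (e1 poll() → empty): queue <>
after step 2 (e2 poll() → empty): queue <>
after step 3 (e3 offer(39)): queue <39>
after step 4 (e4 poll() → 39): queue <>
after step 5 (e5 poll() → empty): queue <>
after step 6 (e6 poll() (pending, included)): queue <>
after step 7 (e7 poll() → empty): queue <>

linearizable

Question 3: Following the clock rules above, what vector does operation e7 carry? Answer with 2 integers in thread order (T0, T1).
e6, invoked 10, has no incoming edges; only T1's bump applies → (0, 1)
e1, invoked 1, has no incoming edges; only T0's bump applies → (1, 0)
e2 (invocation 3): componentwise max over VC(e1)=(1, 0), +1 at T0, giving (2, 0)
e3 (invocation 5): componentwise max over VC(e2)=(2, 0), +1 at T0, giving (3, 0)
e4 (invocation 7): componentwise max over VC(e3)=(3, 0), +1 at T0, giving (4, 0)
e5 (invocation 9): componentwise max over VC(e4)=(4, 0), +1 at T0, giving (5, 0)
e7 (invocation 12): componentwise max over VC(e5)=(5, 0), +1 at T0, giving (6, 0)
target: VC(e7) = (6, 0)

(6, 0)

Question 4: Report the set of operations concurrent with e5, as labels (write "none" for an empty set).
concurrent with e5 ([9,11]): every op whose interval crosses 9..11
e1 [1,2]: before
e2 [3,4]: before
e3 [5,6]: before
e4 [7,8]: before
e6 [10,…): concurrent
e7 [12,13]: after

e6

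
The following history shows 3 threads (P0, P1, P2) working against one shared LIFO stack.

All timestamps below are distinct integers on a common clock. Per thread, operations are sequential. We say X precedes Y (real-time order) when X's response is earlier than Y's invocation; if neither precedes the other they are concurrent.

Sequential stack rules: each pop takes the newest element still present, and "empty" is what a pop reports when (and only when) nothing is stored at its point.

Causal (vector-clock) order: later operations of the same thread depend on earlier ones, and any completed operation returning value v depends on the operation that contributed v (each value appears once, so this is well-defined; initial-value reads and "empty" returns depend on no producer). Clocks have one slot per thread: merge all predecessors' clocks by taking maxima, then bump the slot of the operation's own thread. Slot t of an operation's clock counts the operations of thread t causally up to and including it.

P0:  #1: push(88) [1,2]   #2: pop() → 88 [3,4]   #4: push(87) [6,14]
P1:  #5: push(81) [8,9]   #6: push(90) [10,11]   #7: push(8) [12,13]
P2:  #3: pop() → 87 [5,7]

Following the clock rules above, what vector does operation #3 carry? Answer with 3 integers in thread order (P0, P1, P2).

invoked at 8, #5 has no predecessors; its own P1 bump gives (0, 1, 0)
invoked at 1, #1 has no predecessors; its own P0 bump gives (1, 0, 0)
#6, invoked 10, takes VC(#5)=(0, 1, 0) under max, adds 1 for P1 → (0, 2, 0)
#2, invoked 3, takes VC(#1)=(1, 0, 0) under max, adds 1 for P0 → (2, 0, 0)
#7, invoked 12, takes VC(#6)=(0, 2, 0) under max, adds 1 for P1 → (0, 3, 0)
#4, invoked 6, takes VC(#2)=(2, 0, 0) under max, adds 1 for P0 → (3, 0, 0)
#3, invoked 5, takes VC(#4)=(3, 0, 0) under max, adds 1 for P2 → (3, 0, 1)
target: VC(#3) = (3, 0, 1)

(3, 0, 1)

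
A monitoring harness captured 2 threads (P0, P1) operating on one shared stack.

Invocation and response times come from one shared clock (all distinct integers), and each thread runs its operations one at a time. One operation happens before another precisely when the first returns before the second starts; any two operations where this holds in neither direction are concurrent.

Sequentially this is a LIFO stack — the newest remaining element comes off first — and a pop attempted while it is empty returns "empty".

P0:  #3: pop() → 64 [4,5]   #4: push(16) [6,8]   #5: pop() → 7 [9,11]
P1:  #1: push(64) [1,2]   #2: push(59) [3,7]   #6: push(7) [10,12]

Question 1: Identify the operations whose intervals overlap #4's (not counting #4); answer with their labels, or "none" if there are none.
Answer: #2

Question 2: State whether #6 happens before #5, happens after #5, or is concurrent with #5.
Answer: concurrent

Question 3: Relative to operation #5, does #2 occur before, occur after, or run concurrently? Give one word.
Answer: before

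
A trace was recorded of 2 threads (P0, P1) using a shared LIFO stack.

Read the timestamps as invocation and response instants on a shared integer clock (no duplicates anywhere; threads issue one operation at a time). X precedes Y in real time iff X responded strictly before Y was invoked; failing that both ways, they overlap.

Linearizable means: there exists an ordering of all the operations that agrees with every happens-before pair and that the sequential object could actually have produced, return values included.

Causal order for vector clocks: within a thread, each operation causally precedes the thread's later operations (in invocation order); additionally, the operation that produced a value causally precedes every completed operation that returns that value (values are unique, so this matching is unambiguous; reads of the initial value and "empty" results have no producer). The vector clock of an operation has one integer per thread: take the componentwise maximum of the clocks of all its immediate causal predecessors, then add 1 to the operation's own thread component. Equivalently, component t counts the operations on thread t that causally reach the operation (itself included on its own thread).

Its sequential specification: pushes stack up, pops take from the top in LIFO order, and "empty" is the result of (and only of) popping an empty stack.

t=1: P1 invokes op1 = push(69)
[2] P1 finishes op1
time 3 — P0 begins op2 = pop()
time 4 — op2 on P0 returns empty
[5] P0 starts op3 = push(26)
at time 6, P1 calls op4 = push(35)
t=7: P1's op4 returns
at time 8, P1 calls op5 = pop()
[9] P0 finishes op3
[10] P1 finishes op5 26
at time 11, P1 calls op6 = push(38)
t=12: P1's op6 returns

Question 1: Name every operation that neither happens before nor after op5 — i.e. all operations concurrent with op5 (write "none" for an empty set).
op3

op5 runs from 8 to 10; window-overlapping ops are concurrent
op1 [1,2]: before
op2 [3,4]: before
op3 [5,9]: concurrent
op4 [6,7]: before
op6 [11,12]: after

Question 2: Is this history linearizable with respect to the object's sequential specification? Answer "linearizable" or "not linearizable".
not linearizable

already the first 4 events (up to op2's response at time 4) admit no linearization; the first 3 still do
a single order respects real time; the 2 completed LIFO stack operations fail replay along it
take op1, op2: step 2 already fails, because op2 pop() → empty cannot occur there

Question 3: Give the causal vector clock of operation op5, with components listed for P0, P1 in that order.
(2, 3)

op1, invoked 1, has no incoming edges; only P1's bump applies → (0, 1)
op2, invoked 3, has no incoming edges; only P0's bump applies → (1, 0)
op4, invoked 6, takes VC(op1)=(0, 1) under max, adds 1 for P1 → (0, 2)
op3, invoked 5, takes VC(op2)=(1, 0) under max, adds 1 for P0 → (2, 0)
op5, invoked 8, takes VC(op3)=(2, 0), VC(op4)=(0, 2) under max, adds 1 for P1 → (2, 3)
op6, invoked 11, takes VC(op5)=(2, 3) under max, adds 1 for P1 → (2, 4)
target: VC(op5) = (2, 3)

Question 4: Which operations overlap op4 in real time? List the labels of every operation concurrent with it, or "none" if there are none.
op3

overlap test against op4 [6,7]: concurrent iff the interval meets 6..7
op1 [1,2]: before
op2 [3,4]: before
op3 [5,9]: concurrent
op5 [8,10]: after
op6 [11,12]: after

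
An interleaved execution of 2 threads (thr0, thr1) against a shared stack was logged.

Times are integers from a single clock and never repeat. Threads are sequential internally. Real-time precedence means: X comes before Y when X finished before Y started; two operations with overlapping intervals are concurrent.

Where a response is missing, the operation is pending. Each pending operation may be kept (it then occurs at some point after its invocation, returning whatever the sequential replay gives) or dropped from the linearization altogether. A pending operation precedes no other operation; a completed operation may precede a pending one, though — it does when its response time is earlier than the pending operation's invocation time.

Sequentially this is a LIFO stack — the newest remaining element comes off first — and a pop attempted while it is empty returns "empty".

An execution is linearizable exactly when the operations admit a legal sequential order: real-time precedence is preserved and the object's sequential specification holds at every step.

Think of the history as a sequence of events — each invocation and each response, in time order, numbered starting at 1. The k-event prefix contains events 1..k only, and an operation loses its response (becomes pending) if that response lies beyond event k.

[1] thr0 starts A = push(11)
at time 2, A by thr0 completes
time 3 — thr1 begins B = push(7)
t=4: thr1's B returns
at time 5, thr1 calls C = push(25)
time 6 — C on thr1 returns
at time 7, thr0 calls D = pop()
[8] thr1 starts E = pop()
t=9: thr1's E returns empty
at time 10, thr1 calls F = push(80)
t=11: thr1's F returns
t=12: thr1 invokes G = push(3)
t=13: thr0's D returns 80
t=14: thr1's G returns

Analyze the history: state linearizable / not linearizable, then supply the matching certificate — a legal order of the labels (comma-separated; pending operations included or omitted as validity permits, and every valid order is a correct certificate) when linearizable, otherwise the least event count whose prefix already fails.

not linearizable — minimal violating prefix: 9 events

through event 8 a valid linearization exists; event 9 (E responding at time 9) ends that
a single order respects real time; the 4 completed stack operations fail replay along it
including or dropping the 1 pending operation (D) in any combination fails
e.g. A, B, C, E (pending dropped): illegal at step 4, since E pop() → empty cannot apply there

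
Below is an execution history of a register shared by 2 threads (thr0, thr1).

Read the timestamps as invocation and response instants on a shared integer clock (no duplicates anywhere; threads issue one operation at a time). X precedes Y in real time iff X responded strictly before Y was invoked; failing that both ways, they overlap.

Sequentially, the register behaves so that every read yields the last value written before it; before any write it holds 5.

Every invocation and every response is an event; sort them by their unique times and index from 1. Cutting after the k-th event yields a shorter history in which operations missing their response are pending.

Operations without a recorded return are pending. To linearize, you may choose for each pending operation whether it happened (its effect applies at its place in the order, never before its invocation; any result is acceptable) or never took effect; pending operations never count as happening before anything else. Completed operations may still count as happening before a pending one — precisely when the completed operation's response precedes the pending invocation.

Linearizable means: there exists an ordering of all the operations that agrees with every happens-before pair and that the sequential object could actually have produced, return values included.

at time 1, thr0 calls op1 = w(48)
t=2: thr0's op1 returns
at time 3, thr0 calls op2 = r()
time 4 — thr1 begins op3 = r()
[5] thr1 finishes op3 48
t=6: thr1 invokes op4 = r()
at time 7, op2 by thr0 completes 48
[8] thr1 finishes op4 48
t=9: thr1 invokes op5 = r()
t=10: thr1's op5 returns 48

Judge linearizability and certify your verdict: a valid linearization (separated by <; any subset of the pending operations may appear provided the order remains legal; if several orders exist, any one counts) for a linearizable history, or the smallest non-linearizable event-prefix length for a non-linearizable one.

linearizable — witness: op1 < op2 < op3 < op4 < op5

step 1: op1 w(48) — value 48
step 2: op2 r() → 48 — value 48
step 3: op3 r() → 48 — value 48
step 4: op4 r() → 48 — value 48
step 5: op5 r() → 48 — value 48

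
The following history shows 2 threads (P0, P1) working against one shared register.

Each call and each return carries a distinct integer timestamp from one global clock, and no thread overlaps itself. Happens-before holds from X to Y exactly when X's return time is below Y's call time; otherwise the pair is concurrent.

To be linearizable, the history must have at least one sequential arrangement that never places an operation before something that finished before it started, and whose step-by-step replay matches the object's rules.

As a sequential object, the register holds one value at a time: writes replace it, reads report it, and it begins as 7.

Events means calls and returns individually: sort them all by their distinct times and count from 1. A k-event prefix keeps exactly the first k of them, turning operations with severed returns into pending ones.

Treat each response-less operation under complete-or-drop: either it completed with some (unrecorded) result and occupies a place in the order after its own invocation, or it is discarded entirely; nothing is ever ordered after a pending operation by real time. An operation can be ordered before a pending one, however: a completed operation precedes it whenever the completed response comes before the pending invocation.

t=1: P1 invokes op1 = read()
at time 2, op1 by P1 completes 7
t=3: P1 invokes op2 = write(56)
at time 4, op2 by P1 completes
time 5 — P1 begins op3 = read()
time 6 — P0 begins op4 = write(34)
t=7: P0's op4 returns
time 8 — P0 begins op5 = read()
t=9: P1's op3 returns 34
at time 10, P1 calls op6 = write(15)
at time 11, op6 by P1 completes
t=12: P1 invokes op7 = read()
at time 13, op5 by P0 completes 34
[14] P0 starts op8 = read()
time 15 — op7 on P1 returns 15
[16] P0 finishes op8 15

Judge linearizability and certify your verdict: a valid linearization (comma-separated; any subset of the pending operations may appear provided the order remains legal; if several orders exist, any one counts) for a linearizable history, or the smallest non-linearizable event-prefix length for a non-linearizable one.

after step 1 (op1 read() → 7): value 7
after step 2 (op2 write(56)): value 56
after step 3 (op4 write(34)): value 34
after step 4 (op3 read() → 34): value 34
after step 5 (op5 read() → 34): value 34
after step 6 (op6 write(15)): value 15
after step 7 (op7 read() → 15): value 15
after step 8 (op8 read() → 15): value 15

linearizable — witness: op1, op2, op4, op3, op5, op6, op7, op8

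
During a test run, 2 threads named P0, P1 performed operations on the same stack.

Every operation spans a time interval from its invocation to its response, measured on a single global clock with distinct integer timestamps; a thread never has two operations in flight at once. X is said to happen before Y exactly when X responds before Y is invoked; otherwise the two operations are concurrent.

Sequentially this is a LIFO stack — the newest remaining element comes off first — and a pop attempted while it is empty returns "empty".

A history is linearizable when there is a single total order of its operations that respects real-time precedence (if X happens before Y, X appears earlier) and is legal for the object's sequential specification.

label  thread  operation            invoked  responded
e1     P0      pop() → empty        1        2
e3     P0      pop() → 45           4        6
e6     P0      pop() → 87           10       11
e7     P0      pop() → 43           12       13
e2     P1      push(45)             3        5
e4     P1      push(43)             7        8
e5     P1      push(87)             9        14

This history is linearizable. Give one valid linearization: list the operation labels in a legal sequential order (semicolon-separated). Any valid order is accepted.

after step 1 (e1 pop() → empty): stack <>
after step 2 (e2 push(45)): stack <45>
after step 3 (e3 pop() → 45): stack <>
after step 4 (e4 push(43)): stack <43>
after step 5 (e5 push(87)): stack <43,87>
after step 6 (e6 pop() → 87): stack <43>
after step 7 (e7 pop() → 43): stack <>

e1; e2; e3; e4; e5; e6; e7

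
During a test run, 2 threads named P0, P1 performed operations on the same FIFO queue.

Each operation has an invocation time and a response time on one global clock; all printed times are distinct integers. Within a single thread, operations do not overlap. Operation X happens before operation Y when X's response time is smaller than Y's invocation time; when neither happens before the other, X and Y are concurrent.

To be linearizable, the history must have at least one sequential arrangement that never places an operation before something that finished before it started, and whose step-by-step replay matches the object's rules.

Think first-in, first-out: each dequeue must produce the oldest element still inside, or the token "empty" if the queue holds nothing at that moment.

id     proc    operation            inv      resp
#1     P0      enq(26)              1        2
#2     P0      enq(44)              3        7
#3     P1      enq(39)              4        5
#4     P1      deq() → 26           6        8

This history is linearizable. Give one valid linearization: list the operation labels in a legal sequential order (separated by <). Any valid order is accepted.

1. #1 enq(26), leaving queue <26>
2. #2 enq(44), leaving queue <26,44>
3. #3 enq(39), leaving queue <26,44,39>
4. #4 deq() → 26, leaving queue <44,39>

#1 < #2 < #3 < #4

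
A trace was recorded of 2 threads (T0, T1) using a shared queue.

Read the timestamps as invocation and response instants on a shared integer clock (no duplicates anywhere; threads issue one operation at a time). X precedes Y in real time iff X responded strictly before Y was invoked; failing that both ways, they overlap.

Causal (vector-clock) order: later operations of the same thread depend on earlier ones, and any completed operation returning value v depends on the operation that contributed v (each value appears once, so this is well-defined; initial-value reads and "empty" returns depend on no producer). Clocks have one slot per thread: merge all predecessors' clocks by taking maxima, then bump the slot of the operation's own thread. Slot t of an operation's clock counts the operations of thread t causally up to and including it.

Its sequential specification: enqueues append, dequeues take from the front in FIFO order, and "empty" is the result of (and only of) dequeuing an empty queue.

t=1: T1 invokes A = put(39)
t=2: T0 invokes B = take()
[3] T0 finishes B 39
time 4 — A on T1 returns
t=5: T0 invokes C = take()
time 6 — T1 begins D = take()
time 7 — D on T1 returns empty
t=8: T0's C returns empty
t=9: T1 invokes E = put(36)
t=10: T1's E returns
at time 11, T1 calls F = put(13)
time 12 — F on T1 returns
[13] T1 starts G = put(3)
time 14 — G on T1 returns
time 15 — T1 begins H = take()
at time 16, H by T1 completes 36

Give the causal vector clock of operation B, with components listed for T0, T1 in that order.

A, invoked 1, has no incoming edges; only T1's bump applies → (0, 1)
merge at D (invoked 6): VC(A)=(0, 1), own-thread bump on T1 → (0, 2)
merge at B (invoked 2): VC(A)=(0, 1), own-thread bump on T0 → (1, 1)
merge at E (invoked 9): VC(D)=(0, 2), own-thread bump on T1 → (0, 3)
merge at C (invoked 5): VC(B)=(1, 1), own-thread bump on T0 → (2, 1)
merge at F (invoked 11): VC(E)=(0, 3), own-thread bump on T1 → (0, 4)
merge at G (invoked 13): VC(F)=(0, 4), own-thread bump on T1 → (0, 5)
merge at H (invoked 15): VC(E)=(0, 3), VC(G)=(0, 5), own-thread bump on T1 → (0, 6)
target: VC(B) = (1, 1)

(1, 1)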